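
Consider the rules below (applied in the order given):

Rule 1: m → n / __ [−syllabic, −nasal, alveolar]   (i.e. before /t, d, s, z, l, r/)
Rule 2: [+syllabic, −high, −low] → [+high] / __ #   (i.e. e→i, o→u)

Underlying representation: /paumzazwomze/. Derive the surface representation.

paunzazwonzi

Rule 1 (nasal place assimilation): /m/ precedes the alveolar consonant /z/, so it assimilates in place to [n]. /m/ precedes the alveolar consonant /z/, so it assimilates in place to [n]. /paumzazwomze/ → paunzazwonze.
Rule 2 (final vowel raising): /e/ is a mid vowel in word-final position, so it raises to [i]. /paunzazwonze/ → paunzazwonzi.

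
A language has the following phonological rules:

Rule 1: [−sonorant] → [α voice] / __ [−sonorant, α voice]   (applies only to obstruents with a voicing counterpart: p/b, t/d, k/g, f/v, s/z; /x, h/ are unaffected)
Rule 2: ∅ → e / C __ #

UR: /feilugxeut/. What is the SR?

feilukxeute

Rule 1 (regressive voicing assimilation): /g/ precedes the voiceless obstruent /x/, so it devoices to [k] by assimilation. /feilugxeut/ → feilukxeut.
Rule 2 (final e-epenthesis): the form ends in the consonant /t/, so [e] is inserted word-finally. /feilukxeut/ → feilukxeute.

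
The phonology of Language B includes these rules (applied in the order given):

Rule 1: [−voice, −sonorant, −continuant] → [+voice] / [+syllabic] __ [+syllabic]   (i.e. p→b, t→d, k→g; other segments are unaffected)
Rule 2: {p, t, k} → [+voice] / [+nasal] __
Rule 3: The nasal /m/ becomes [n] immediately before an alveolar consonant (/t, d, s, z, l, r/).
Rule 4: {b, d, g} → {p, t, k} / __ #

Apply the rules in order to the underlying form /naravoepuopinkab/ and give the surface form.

Rule 1 (intervocalic voicing): /p/ is a voiceless stop between vowels /e/ and /u/, so it voices to [b]. /p/ is a voiceless stop between vowels /o/ and /i/, so it voices to [b]. /naravoepuopinkab/ → naravoebuobinkab.
Rule 2 (post-nasal voicing): /k/ is a voiceless stop immediately after the nasal /n/, so it voices to [g]. /naravoebuobinkab/ → naravoebuobingab.
Rule 3 (nasal place assimilation): no segment meets the environment; /naravoebuobingab/ is unchanged.
Rule 4 (final devoicing): /b/ is a voiced stop in word-final position, so it devoices to [p]. /naravoebuobingab/ → naravoebuobingap.

naravoebuobingap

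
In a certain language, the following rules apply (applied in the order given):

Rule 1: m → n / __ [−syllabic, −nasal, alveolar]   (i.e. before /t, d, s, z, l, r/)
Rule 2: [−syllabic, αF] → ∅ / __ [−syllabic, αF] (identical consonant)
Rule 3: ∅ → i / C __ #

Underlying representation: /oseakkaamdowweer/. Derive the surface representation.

Rule 1 (nasal place assimilation): /m/ precedes the alveolar consonant /d/, so it assimilates in place to [n]. /oseakkaamdowweer/ → oseakkaandowweer.
Rule 2 (degemination): /kk/ is a geminate; the first /k/ deletes. /ww/ is a geminate; the first /w/ deletes. /oseakkaandowweer/ → oseakaandoweer.
Rule 3 (final i-epenthesis): the form ends in the consonant /r/, so [i] is inserted word-finally. /oseakaandoweer/ → oseakaandoweeri.

oseakaandoweeri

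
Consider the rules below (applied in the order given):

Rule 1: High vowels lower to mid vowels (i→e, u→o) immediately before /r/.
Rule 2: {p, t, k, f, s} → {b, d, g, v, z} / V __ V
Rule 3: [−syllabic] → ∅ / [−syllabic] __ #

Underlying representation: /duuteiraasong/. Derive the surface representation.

Rule 1 (pre-rhotic lowering): /i/ is a high vowel immediately before /r/, so it lowers to [e]. /duuteiraasong/ → duuteeraasong.
Rule 2 (intervocalic voicing): /t/ is a voiceless obstruent between vowels /u/ and /e/, so it voices to [d]. /s/ is a voiceless obstruent between vowels /a/ and /o/, so it voices to [z]. /duuteeraasong/ → duudeeraazong.
Rule 3 (final cluster simplification): /g/ is the second consonant of a word-final cluster /ng/, so it deletes. /duudeeraazong/ → duudeeraazon.

duudeeraazon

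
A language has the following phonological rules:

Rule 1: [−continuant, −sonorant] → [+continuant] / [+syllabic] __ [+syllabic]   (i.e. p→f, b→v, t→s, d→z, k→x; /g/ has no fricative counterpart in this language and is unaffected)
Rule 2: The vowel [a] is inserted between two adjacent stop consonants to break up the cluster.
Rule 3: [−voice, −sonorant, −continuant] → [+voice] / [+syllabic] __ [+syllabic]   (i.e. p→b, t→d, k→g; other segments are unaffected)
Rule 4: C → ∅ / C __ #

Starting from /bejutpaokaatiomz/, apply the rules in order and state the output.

bejudabaoxaasiom

Rule 1 (intervocalic spirantization): /k/ is a stop between vowels /o/ and /a/, so it spirantizes to the fricative [x]. /t/ is a stop between vowels /a/ and /i/, so it spirantizes to the fricative [s]. /bejutpaokaatiomz/ → bejutpaoxaasiomz.
Rule 2 (stop-cluster a-epenthesis): /t/ and /p/ form a stop–stop cluster, so [a] is inserted between them. /bejutpaoxaasiomz/ → bejutapaoxaasiomz.
Rule 3 (intervocalic voicing): /t/ is a voiceless stop between vowels /u/ and /a/, so it voices to [d]. /p/ is a voiceless stop between vowels /a/ and /a/, so it voices to [b]. /bejutapaoxaasiomz/ → bejudabaoxaasiomz.
Rule 4 (final cluster simplification): /z/ is the second consonant of a word-final cluster /mz/, so it deletes. /bejudabaoxaasiomz/ → bejudabaoxaasiom.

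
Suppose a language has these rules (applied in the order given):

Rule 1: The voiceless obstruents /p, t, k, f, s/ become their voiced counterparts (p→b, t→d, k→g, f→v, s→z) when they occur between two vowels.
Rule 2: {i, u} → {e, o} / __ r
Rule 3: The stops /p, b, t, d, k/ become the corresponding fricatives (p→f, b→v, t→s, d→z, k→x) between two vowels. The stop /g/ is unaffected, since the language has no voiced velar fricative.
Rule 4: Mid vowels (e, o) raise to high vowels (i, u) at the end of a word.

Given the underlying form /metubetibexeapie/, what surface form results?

mezuvezivexeavii

Rule 1 (intervocalic voicing): /t/ is a voiceless obstruent between vowels /e/ and /u/, so it voices to [d]. /t/ is a voiceless obstruent between vowels /e/ and /i/, so it voices to [d]. /p/ is a voiceless obstruent between vowels /a/ and /i/, so it voices to [b]. /metubetibexeapie/ → medubedibexeabie.
Rule 2 (pre-rhotic lowering): no segment meets the environment; /medubedibexeabie/ is unchanged.
Rule 3 (intervocalic spirantization): /d/ is a stop between vowels /e/ and /u/, so it spirantizes to the fricative [z]. /b/ is a stop between vowels /u/ and /e/, so it spirantizes to the fricative [v]. /d/ is a stop between vowels /e/ and /i/, so it spirantizes to the fricative [z]. /b/ is a stop between vowels /i/ and /e/, so it spirantizes to the fricative [v]. /b/ is a stop between vowels /a/ and /i/, so it spirantizes to the fricative [v]. /medubedibexeabie/ → mezuvezivexeavie.
Rule 4 (final vowel raising): /e/ is a mid vowel in word-final position, so it raises to [i]. /mezuvezivexeavie/ → mezuvezivexeavii.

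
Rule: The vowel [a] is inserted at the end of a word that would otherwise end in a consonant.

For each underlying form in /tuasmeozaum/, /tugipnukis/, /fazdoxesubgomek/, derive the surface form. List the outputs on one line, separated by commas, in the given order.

/tuasmeozaum/: the form ends in the consonant /m/, so [a] is inserted word-finally. → [tuasmeozauma].
/tugipnukis/: the form ends in the consonant /s/, so [a] is inserted word-finally. → [tugipnukisa].
/fazdoxesubgomek/: the form ends in the consonant /k/, so [a] is inserted word-finally. → [fazdoxesubgomeka].

tuasmeozauma, tugipnukisa, fazdoxesubgomeka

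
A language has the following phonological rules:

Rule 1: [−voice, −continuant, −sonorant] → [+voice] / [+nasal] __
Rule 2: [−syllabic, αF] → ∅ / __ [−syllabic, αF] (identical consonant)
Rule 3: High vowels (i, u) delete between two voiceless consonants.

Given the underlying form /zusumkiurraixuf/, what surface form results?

zusumgiuraixf

Rule 1 (post-nasal voicing): /k/ is a voiceless stop immediately after the nasal /m/, so it voices to [g]. /zusumkiurraixuf/ → zusumgiurraixuf.
Rule 2 (degemination): /rr/ is a geminate; the first /r/ deletes. /zusumgiurraixuf/ → zusumgiuraixuf.
Rule 3 (high vowel syncope): /u/ is a high vowel flanked by voiceless consonants /x/ and /f/, so it deletes. /zusumgiuraixuf/ → zusumgiuraixf.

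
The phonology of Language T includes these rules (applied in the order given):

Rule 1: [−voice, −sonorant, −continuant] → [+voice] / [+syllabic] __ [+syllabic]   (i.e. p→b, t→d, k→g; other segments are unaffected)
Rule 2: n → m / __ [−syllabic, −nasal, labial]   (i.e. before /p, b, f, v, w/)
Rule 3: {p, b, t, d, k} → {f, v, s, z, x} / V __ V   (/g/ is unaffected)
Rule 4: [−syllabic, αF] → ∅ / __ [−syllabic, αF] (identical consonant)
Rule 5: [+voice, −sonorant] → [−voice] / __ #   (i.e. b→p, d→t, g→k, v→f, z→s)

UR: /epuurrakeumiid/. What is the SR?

Rule 1 (intervocalic voicing): /p/ is a voiceless stop between vowels /e/ and /u/, so it voices to [b]. /k/ is a voiceless stop between vowels /a/ and /e/, so it voices to [g]. /epuurrakeumiid/ → ebuurrageumiid.
Rule 2 (nasal place assimilation): no segment meets the environment; /ebuurrageumiid/ is unchanged.
Rule 3 (intervocalic spirantization): /b/ is a stop between vowels /e/ and /u/, so it spirantizes to the fricative [v]. /ebuurrageumiid/ → evuurrageumiid.
Rule 4 (degemination): /rr/ is a geminate; the first /r/ deletes. /evuurrageumiid/ → evuurageumiid.
Rule 5 (final devoicing): /d/ is a voiced obstruent in word-final position, so it devoices to [t]. /evuurageumiid/ → evuurageumiit.

evuurageumiit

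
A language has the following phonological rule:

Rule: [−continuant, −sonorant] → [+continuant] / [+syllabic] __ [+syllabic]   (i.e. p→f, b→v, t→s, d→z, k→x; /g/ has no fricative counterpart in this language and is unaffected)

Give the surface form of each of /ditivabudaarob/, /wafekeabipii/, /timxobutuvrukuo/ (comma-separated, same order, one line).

/ditivabudaarob/: /t/ is a stop between vowels /i/ and /i/, so it spirantizes to the fricative [s]. /b/ is a stop between vowels /a/ and /u/, so it spirantizes to the fricative [v]. /d/ is a stop between vowels /u/ and /a/, so it spirantizes to the fricative [z]. → [disivavuzaarob].
/wafekeabipii/: /k/ is a stop between vowels /e/ and /e/, so it spirantizes to the fricative [x]. /b/ is a stop between vowels /a/ and /i/, so it spirantizes to the fricative [v]. /p/ is a stop between vowels /i/ and /i/, so it spirantizes to the fricative [f]. → [wafexeavifii].
/timxobutuvrukuo/: /b/ is a stop between vowels /o/ and /u/, so it spirantizes to the fricative [v]. /t/ is a stop between vowels /u/ and /u/, so it spirantizes to the fricative [s]. /k/ is a stop between vowels /u/ and /u/, so it spirantizes to the fricative [x]. → [timxovusuvruxuo].

disivavuzaarob, wafexeavifii, timxovusuvruxuo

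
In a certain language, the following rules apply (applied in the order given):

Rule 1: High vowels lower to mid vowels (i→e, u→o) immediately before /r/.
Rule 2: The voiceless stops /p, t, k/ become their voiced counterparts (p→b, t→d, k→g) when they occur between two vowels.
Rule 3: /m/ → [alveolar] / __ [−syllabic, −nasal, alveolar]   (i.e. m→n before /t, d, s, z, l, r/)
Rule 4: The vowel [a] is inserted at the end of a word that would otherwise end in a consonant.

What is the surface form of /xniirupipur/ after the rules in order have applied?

Rule 1 (pre-rhotic lowering): /i/ is a high vowel immediately before /r/, so it lowers to [e]. /u/ is a high vowel immediately before /r/, so it lowers to [o]. /xniirupipur/ → xnierupipor.
Rule 2 (intervocalic voicing): /p/ is a voiceless stop between vowels /u/ and /i/, so it voices to [b]. /p/ is a voiceless stop between vowels /i/ and /o/, so it voices to [b]. /xnierupipor/ → xnierubibor.
Rule 3 (nasal place assimilation): no segment meets the environment; /xnierubibor/ is unchanged.
Rule 4 (final a-epenthesis): the form ends in the consonant /r/, so [a] is inserted word-finally. /xnierubibor/ → xnierubibora.

xnierubibora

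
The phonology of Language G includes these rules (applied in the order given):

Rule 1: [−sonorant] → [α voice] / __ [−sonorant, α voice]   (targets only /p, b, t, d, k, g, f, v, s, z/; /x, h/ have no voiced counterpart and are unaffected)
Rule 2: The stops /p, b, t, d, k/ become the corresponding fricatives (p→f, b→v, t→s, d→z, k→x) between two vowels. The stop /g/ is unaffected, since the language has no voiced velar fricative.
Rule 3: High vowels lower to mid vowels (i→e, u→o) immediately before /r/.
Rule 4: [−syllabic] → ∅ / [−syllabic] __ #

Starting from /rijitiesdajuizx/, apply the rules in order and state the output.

rijisiezdajuis

Rule 1 (regressive voicing assimilation): /s/ precedes the voiced obstruent /d/, so it voices to [z] by assimilation. /z/ precedes the voiceless obstruent /x/, so it devoices to [s] by assimilation. /rijitiesdajuizx/ → rijitiezdajuisx.
Rule 2 (intervocalic spirantization): /t/ is a stop between vowels /i/ and /i/, so it spirantizes to the fricative [s]. /rijitiezdajuisx/ → rijisiezdajuisx.
Rule 3 (pre-rhotic lowering): no segment meets the environment; /rijisiezdajuisx/ is unchanged.
Rule 4 (final cluster simplification): /x/ is the second consonant of a word-final cluster /sx/, so it deletes. /rijisiezdajuisx/ → rijisiezdajuis.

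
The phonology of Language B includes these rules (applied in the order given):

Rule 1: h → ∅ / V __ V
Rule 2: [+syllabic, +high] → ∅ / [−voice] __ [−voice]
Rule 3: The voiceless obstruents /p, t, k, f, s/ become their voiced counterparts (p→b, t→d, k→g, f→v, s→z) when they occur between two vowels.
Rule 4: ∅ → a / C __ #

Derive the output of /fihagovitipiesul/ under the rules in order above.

fiagovitpiezula

Rule 1 (intervocalic h-deletion): /h/ occurs between vowels /i/ and /a/, so it deletes. /fihagovitipiesul/ → fiagovitipiesul.
Rule 2 (high vowel syncope): /i/ is a high vowel flanked by voiceless consonants /t/ and /p/, so it deletes. /fiagovitipiesul/ → fiagovitpiesul.
Rule 3 (intervocalic voicing): /s/ is a voiceless obstruent between vowels /e/ and /u/, so it voices to [z]. /fiagovitpiesul/ → fiagovitpiezul.
Rule 4 (final a-epenthesis): the form ends in the consonant /l/, so [a] is inserted word-finally. /fiagovitpiezul/ → fiagovitpiezula.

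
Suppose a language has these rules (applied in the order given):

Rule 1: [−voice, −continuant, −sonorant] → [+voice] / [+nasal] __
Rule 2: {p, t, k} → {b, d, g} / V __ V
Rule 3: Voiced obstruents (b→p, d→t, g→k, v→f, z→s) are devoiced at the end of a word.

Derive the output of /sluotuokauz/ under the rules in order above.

sluoduogaus

Rule 1 (post-nasal voicing): no segment meets the environment; /sluotuokauz/ is unchanged.
Rule 2 (intervocalic voicing): /t/ is a voiceless stop between vowels /o/ and /u/, so it voices to [d]. /k/ is a voiceless stop between vowels /o/ and /a/, so it voices to [g]. /sluotuokauz/ → sluoduogauz.
Rule 3 (final devoicing): /z/ is a voiced obstruent in word-final position, so it devoices to [s]. /sluoduogauz/ → sluoduogaus.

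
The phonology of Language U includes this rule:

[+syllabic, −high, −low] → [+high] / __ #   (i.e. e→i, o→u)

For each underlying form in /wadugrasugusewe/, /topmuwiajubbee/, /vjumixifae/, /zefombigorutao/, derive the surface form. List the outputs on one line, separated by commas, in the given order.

wadugrasugusewi, topmuwiajubbei, vjumixifai, zefombigorutau

/wadugrasugusewe/: /e/ is a mid vowel in word-final position, so it raises to [i]. → [wadugrasugusewi].
/topmuwiajubbee/: /e/ is a mid vowel in word-final position, so it raises to [i]. → [topmuwiajubbei].
/vjumixifae/: /e/ is a mid vowel in word-final position, so it raises to [i]. → [vjumixifai].
/zefombigorutao/: /o/ is a mid vowel in word-final position, so it raises to [u]. → [zefombigorutau].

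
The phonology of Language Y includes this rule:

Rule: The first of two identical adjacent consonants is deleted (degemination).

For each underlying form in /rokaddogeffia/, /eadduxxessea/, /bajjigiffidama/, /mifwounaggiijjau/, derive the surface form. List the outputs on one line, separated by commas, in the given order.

/rokaddogeffia/: /dd/ is a geminate; the first /d/ deletes. /ff/ is a geminate; the first /f/ deletes. → [rokadogefia].
/eadduxxessea/: /dd/ is a geminate; the first /d/ deletes. /xx/ is a geminate; the first /x/ deletes. /ss/ is a geminate; the first /s/ deletes. → [eaduxesea].
/bajjigiffidama/: /jj/ is a geminate; the first /j/ deletes. /ff/ is a geminate; the first /f/ deletes. → [bajigifidama].
/mifwounaggiijjau/: /gg/ is a geminate; the first /g/ deletes. /jj/ is a geminate; the first /j/ deletes. → [mifwounagiijau].

rokadogefia, eaduxesea, bajigifidama, mifwounagiijau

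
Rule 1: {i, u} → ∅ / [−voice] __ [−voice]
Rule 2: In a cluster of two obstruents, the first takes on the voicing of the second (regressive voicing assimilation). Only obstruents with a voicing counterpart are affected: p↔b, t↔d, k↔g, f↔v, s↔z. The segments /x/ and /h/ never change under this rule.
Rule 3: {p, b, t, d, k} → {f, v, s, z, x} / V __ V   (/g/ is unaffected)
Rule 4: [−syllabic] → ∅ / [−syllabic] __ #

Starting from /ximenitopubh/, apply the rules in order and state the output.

Rule 1 (high vowel syncope): no segment meets the environment; /ximenitopubh/ is unchanged.
Rule 2 (regressive voicing assimilation): /b/ precedes the voiceless obstruent /h/, so it devoices to [p] by assimilation. /ximenitopubh/ → ximenitopuph.
Rule 3 (intervocalic spirantization): /t/ is a stop between vowels /i/ and /o/, so it spirantizes to the fricative [s]. /p/ is a stop between vowels /o/ and /u/, so it spirantizes to the fricative [f]. /ximenitopuph/ → ximenisofuph.
Rule 4 (final cluster simplification): /h/ is the second consonant of a word-final cluster /ph/, so it deletes. /ximenisofuph/ → ximenisofup.

ximenisofup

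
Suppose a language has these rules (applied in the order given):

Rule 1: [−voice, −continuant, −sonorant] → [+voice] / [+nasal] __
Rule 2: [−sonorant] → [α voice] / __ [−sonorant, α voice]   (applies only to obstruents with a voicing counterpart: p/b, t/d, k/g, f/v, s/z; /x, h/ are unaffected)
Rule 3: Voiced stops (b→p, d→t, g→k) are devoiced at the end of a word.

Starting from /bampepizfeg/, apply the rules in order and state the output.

Rule 1 (post-nasal voicing): /p/ is a voiceless stop immediately after the nasal /m/, so it voices to [b]. /bampepizfeg/ → bambepizfeg.
Rule 2 (regressive voicing assimilation): /z/ precedes the voiceless obstruent /f/, so it devoices to [s] by assimilation. /bambepizfeg/ → bambepisfeg.
Rule 3 (final devoicing): /g/ is a voiced stop in word-final position, so it devoices to [k]. /bambepisfeg/ → bambepisfek.

bambepisfek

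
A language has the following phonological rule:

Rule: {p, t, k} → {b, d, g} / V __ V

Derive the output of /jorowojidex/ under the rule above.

jorowojidex

No segment of /jorowojidex/ meets the structural description of the rule, so the form surfaces unchanged.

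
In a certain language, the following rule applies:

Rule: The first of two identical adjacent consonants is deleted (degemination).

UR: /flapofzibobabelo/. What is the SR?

flapofzibobabelo

No segment of /flapofzibobabelo/ meets the structural description of the rule, so the form surfaces unchanged.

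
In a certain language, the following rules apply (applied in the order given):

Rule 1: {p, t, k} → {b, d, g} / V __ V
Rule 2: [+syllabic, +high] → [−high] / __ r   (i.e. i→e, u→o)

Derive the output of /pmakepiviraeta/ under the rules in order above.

pmagebiveraeda

Rule 1 (intervocalic voicing): /k/ is a voiceless stop between vowels /a/ and /e/, so it voices to [g]. /p/ is a voiceless stop between vowels /e/ and /i/, so it voices to [b]. /t/ is a voiceless stop between vowels /e/ and /a/, so it voices to [d]. /pmakepiviraeta/ → pmagebiviraeda.
Rule 2 (pre-rhotic lowering): /i/ is a high vowel immediately before /r/, so it lowers to [e]. /pmagebiviraeda/ → pmagebiveraeda.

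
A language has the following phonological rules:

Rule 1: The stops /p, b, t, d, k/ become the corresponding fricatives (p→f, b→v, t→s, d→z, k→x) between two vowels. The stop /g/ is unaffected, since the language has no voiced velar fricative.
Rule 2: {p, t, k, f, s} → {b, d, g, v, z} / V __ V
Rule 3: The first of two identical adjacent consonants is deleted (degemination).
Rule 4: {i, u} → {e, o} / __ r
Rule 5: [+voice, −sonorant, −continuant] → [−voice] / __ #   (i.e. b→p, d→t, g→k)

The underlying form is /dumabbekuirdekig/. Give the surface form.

dumabexuerdexik

Rule 1 (intervocalic spirantization): /k/ is a stop between vowels /e/ and /u/, so it spirantizes to the fricative [x]. /k/ is a stop between vowels /e/ and /i/, so it spirantizes to the fricative [x]. /dumabbekuirdekig/ → dumabbexuirdexig.
Rule 2 (intervocalic voicing): no segment meets the environment; /dumabbexuirdexig/ is unchanged.
Rule 3 (degemination): /bb/ is a geminate; the first /b/ deletes. /dumabbexuirdexig/ → dumabexuirdexig.
Rule 4 (pre-rhotic lowering): /i/ is a high vowel immediately before /r/, so it lowers to [e]. /dumabexuirdexig/ → dumabexuerdexig.
Rule 5 (final devoicing): /g/ is a voiced stop in word-final position, so it devoices to [k]. /dumabexuerdexig/ → dumabexuerdexik.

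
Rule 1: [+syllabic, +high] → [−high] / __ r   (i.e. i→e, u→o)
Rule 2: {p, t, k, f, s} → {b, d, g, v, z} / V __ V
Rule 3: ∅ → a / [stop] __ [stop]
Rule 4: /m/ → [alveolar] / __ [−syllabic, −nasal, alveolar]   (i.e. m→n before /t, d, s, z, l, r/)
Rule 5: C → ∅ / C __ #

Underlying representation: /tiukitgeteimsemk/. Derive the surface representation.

Rule 1 (pre-rhotic lowering): no segment meets the environment; /tiukitgeteimsemk/ is unchanged.
Rule 2 (intervocalic voicing): /k/ is a voiceless obstruent between vowels /u/ and /i/, so it voices to [g]. /t/ is a voiceless obstruent between vowels /e/ and /e/, so it voices to [d]. /tiukitgeteimsemk/ → tiugitgedeimsemk.
Rule 3 (stop-cluster a-epenthesis): /t/ and /g/ form a stop–stop cluster, so [a] is inserted between them. /tiugitgedeimsemk/ → tiugitagedeimsemk.
Rule 4 (nasal place assimilation): /m/ precedes the alveolar consonant /s/, so it assimilates in place to [n]. /tiugitagedeimsemk/ → tiugitagedeinsemk.
Rule 5 (final cluster simplification): /k/ is the second consonant of a word-final cluster /mk/, so it deletes. /tiugitagedeinsemk/ → tiugitagedeinsem.

tiugitagedeinsem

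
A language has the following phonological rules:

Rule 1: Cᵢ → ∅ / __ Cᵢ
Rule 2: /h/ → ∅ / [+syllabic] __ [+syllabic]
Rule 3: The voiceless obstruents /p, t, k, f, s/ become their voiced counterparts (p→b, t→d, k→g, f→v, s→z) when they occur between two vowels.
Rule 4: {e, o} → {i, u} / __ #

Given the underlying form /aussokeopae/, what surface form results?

auzogeobai

Rule 1 (degemination): /ss/ is a geminate; the first /s/ deletes. /aussokeopae/ → ausokeopae.
Rule 2 (intervocalic h-deletion): no segment meets the environment; /ausokeopae/ is unchanged.
Rule 3 (intervocalic voicing): /s/ is a voiceless obstruent between vowels /u/ and /o/, so it voices to [z]. /k/ is a voiceless obstruent between vowels /o/ and /e/, so it voices to [g]. /p/ is a voiceless obstruent between vowels /o/ and /a/, so it voices to [b]. /ausokeopae/ → auzogeobae.
Rule 4 (final vowel raising): /e/ is a mid vowel in word-final position, so it raises to [i]. /auzogeobae/ → auzogeobai.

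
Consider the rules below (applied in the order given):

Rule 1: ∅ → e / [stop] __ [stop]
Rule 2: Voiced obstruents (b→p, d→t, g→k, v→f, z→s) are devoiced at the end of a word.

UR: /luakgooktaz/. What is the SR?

luakegooketas

Rule 1 (stop-cluster e-epenthesis): /k/ and /g/ form a stop–stop cluster, so [e] is inserted between them. /k/ and /t/ form a stop–stop cluster, so [e] is inserted between them. /luakgooktaz/ → luakegooketaz.
Rule 2 (final devoicing): /z/ is a voiced obstruent in word-final position, so it devoices to [s]. /luakegooketaz/ → luakegooketas.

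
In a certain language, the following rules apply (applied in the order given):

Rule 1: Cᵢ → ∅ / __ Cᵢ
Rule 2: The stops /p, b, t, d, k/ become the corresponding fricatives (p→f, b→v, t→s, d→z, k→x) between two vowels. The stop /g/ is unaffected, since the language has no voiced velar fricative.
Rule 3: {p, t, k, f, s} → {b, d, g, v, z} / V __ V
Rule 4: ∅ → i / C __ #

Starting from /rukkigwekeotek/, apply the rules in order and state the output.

ruxigwexeozeki

Rule 1 (degemination): /kk/ is a geminate; the first /k/ deletes. /rukkigwekeotek/ → rukigwekeotek.
Rule 2 (intervocalic spirantization): /k/ is a stop between vowels /u/ and /i/, so it spirantizes to the fricative [x]. /k/ is a stop between vowels /e/ and /e/, so it spirantizes to the fricative [x]. /t/ is a stop between vowels /o/ and /e/, so it spirantizes to the fricative [s]. /rukigwekeotek/ → ruxigwexeosek.
Rule 3 (intervocalic voicing): /s/ is a voiceless obstruent between vowels /o/ and /e/, so it voices to [z]. /ruxigwexeosek/ → ruxigwexeozek.
Rule 4 (final i-epenthesis): the form ends in the consonant /k/, so [i] is inserted word-finally. /ruxigwexeozek/ → ruxigwexeozeki.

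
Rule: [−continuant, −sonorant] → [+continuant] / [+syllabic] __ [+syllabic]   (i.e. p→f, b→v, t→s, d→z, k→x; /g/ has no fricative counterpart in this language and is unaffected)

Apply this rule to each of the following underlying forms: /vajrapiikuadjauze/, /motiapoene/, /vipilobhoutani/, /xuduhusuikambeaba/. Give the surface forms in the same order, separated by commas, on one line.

/vajrapiikuadjauze/: /p/ is a stop between vowels /a/ and /i/, so it spirantizes to the fricative [f]. /k/ is a stop between vowels /i/ and /u/, so it spirantizes to the fricative [x]. → [vajrafiixuadjauze].
/motiapoene/: /t/ is a stop between vowels /o/ and /i/, so it spirantizes to the fricative [s]. /p/ is a stop between vowels /a/ and /o/, so it spirantizes to the fricative [f]. → [mosiafoene].
/vipilobhoutani/: /p/ is a stop between vowels /i/ and /i/, so it spirantizes to the fricative [f]. /t/ is a stop between vowels /u/ and /a/, so it spirantizes to the fricative [s]. → [vifilobhousani].
/xuduhusuikambeaba/: /d/ is a stop between vowels /u/ and /u/, so it spirantizes to the fricative [z]. /k/ is a stop between vowels /i/ and /a/, so it spirantizes to the fricative [x]. /b/ is a stop between vowels /a/ and /a/, so it spirantizes to the fricative [v]. → [xuzuhusuixambeava].

vajrafiixuadjauze, mosiafoene, vifilobhousani, xuzuhusuixambeava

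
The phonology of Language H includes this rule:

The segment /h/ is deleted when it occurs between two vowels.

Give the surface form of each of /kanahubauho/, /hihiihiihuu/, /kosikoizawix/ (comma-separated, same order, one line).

/kanahubauho/: /h/ occurs between vowels /a/ and /u/, so it deletes. /h/ occurs between vowels /u/ and /o/, so it deletes. → [kanaubauo].
/hihiihiihuu/: /h/ occurs between vowels /i/ and /i/, so it deletes. /h/ occurs between vowels /i/ and /i/, so it deletes. /h/ occurs between vowels /i/ and /u/, so it deletes. → [hiiiiiuu].
/kosikoizawix/: the rule's environment is not met; surfaces unchanged as [kosikoizawix].

kanaubauo, hiiiiiuu, kosikoizawix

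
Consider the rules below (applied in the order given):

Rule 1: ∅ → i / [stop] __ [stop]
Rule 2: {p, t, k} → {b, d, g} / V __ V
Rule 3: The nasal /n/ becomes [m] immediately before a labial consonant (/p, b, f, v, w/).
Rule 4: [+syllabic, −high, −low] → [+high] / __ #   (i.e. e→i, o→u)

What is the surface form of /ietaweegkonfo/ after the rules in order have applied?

Rule 1 (stop-cluster i-epenthesis): /g/ and /k/ form a stop–stop cluster, so [i] is inserted between them. /ietaweegkonfo/ → ietaweegikonfo.
Rule 2 (intervocalic voicing): /t/ is a voiceless stop between vowels /e/ and /a/, so it voices to [d]. /k/ is a voiceless stop between vowels /i/ and /o/, so it voices to [g]. /ietaweegikonfo/ → iedaweegigonfo.
Rule 3 (nasal place assimilation): /n/ precedes the labial consonant /f/, so it assimilates in place to [m]. /iedaweegigonfo/ → iedaweegigomfo.
Rule 4 (final vowel raising): /o/ is a mid vowel in word-final position, so it raises to [u]. /iedaweegigomfo/ → iedaweegigomfu.

iedaweegigomfu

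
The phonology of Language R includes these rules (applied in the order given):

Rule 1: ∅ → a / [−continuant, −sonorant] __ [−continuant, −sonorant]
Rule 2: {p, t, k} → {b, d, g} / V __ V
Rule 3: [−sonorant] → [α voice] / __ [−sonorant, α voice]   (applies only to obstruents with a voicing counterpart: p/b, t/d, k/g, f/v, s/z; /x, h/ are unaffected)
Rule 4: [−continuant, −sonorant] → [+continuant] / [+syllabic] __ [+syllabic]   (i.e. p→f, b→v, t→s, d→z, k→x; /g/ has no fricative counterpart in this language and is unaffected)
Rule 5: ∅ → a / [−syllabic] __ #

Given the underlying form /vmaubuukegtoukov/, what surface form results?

vmauvuugegazougova

Rule 1 (stop-cluster a-epenthesis): /g/ and /t/ form a stop–stop cluster, so [a] is inserted between them. /vmaubuukegtoukov/ → vmaubuukegatoukov.
Rule 2 (intervocalic voicing): /k/ is a voiceless stop between vowels /u/ and /e/, so it voices to [g]. /t/ is a voiceless stop between vowels /a/ and /o/, so it voices to [d]. /k/ is a voiceless stop between vowels /u/ and /o/, so it voices to [g]. /vmaubuukegatoukov/ → vmaubuugegadougov.
Rule 3 (regressive voicing assimilation): no segment meets the environment; /vmaubuugegadougov/ is unchanged.
Rule 4 (intervocalic spirantization): /b/ is a stop between vowels /u/ and /u/, so it spirantizes to the fricative [v]. /d/ is a stop between vowels /a/ and /o/, so it spirantizes to the fricative [z]. /vmaubuugegadougov/ → vmauvuugegazougov.
Rule 5 (final a-epenthesis): the form ends in the consonant /v/, so [a] is inserted word-finally. /vmauvuugegazougov/ → vmauvuugegazougova.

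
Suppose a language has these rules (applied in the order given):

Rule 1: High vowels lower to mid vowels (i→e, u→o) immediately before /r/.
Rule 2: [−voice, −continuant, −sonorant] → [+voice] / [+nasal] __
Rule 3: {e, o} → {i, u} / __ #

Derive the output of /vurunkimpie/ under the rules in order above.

vorungimbii

Rule 1 (pre-rhotic lowering): /u/ is a high vowel immediately before /r/, so it lowers to [o]. /vurunkimpie/ → vorunkimpie.
Rule 2 (post-nasal voicing): /k/ is a voiceless stop immediately after the nasal /n/, so it voices to [g]. /p/ is a voiceless stop immediately after the nasal /m/, so it voices to [b]. /vorunkimpie/ → vorungimbie.
Rule 3 (final vowel raising): /e/ is a mid vowel in word-final position, so it raises to [i]. /vorungimbie/ → vorungimbii.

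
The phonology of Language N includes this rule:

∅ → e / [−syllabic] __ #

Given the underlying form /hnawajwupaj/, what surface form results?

the form ends in the consonant /j/, so [e] is inserted word-finally.
Surface form: [hnawajwupaje].

hnawajwupaje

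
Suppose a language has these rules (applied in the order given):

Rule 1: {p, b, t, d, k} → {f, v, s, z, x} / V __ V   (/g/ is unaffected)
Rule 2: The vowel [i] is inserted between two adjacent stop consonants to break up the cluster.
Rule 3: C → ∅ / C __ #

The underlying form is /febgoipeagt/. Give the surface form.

Rule 1 (intervocalic spirantization): /p/ is a stop between vowels /i/ and /e/, so it spirantizes to the fricative [f]. /febgoipeagt/ → febgoifeagt.
Rule 2 (stop-cluster i-epenthesis): /b/ and /g/ form a stop–stop cluster, so [i] is inserted between them. /g/ and /t/ form a stop–stop cluster, so [i] is inserted between them. /febgoifeagt/ → febigoifeagit.
Rule 3 (final cluster simplification): no segment meets the environment; /febigoifeagit/ is unchanged.

febigoifeagit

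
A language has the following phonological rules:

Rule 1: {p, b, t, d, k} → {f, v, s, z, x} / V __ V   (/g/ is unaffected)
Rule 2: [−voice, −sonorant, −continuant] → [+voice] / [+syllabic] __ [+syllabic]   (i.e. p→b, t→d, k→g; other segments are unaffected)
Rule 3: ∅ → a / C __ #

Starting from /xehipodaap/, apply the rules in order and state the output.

xehifozaapa

Rule 1 (intervocalic spirantization): /p/ is a stop between vowels /i/ and /o/, so it spirantizes to the fricative [f]. /d/ is a stop between vowels /o/ and /a/, so it spirantizes to the fricative [z]. /xehipodaap/ → xehifozaap.
Rule 2 (intervocalic voicing): no segment meets the environment; /xehifozaap/ is unchanged.
Rule 3 (final a-epenthesis): the form ends in the consonant /p/, so [a] is inserted word-finally. /xehifozaap/ → xehifozaapa.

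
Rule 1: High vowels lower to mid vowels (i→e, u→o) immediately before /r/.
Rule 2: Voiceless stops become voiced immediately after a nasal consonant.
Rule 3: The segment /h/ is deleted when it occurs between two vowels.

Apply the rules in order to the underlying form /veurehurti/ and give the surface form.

veoreorti

Rule 1 (pre-rhotic lowering): /u/ is a high vowel immediately before /r/, so it lowers to [o]. /u/ is a high vowel immediately before /r/, so it lowers to [o]. /veurehurti/ → veorehorti.
Rule 2 (post-nasal voicing): no segment meets the environment; /veorehorti/ is unchanged.
Rule 3 (intervocalic h-deletion): /h/ occurs between vowels /e/ and /o/, so it deletes. /veorehorti/ → veoreorti.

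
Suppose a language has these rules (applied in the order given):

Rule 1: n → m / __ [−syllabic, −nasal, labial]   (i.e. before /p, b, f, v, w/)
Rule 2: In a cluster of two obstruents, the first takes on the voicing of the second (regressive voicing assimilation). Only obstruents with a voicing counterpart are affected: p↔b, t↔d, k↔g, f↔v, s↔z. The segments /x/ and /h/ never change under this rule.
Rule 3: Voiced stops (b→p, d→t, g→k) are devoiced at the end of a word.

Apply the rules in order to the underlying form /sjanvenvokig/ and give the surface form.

Rule 1 (nasal place assimilation): /n/ precedes the labial consonant /v/, so it assimilates in place to [m]. /n/ precedes the labial consonant /v/, so it assimilates in place to [m]. /sjanvenvokig/ → sjamvemvokig.
Rule 2 (regressive voicing assimilation): no segment meets the environment; /sjamvemvokig/ is unchanged.
Rule 3 (final devoicing): /g/ is a voiced stop in word-final position, so it devoices to [k]. /sjamvemvokig/ → sjamvemvokik.

sjamvemvokik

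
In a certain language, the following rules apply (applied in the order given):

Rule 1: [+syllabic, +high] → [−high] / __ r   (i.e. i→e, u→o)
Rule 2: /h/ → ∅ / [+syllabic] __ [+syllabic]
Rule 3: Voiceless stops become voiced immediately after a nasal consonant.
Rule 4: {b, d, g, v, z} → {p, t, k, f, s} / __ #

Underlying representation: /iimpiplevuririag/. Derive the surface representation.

iimbiplevoreriak

Rule 1 (pre-rhotic lowering): /u/ is a high vowel immediately before /r/, so it lowers to [o]. /i/ is a high vowel immediately before /r/, so it lowers to [e]. /iimpiplevuririag/ → iimpiplevoreriag.
Rule 2 (intervocalic h-deletion): no segment meets the environment; /iimpiplevoreriag/ is unchanged.
Rule 3 (post-nasal voicing): /p/ is a voiceless stop immediately after the nasal /m/, so it voices to [b]. /iimpiplevoreriag/ → iimbiplevoreriag.
Rule 4 (final devoicing): /g/ is a voiced obstruent in word-final position, so it devoices to [k]. /iimbiplevoreriag/ → iimbiplevoreriak.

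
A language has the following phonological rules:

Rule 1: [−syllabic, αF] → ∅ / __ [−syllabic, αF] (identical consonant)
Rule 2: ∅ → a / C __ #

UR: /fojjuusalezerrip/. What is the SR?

Rule 1 (degemination): /jj/ is a geminate; the first /j/ deletes. /rr/ is a geminate; the first /r/ deletes. /fojjuusalezerrip/ → fojuusalezerip.
Rule 2 (final a-epenthesis): the form ends in the consonant /p/, so [a] is inserted word-finally. /fojuusalezerip/ → fojuusalezeripa.

fojuusalezeripa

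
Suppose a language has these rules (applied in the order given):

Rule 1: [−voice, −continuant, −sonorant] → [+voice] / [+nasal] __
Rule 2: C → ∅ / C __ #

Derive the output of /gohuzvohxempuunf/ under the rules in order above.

gohuzvohxembuun

Rule 1 (post-nasal voicing): /p/ is a voiceless stop immediately after the nasal /m/, so it voices to [b]. /gohuzvohxempuunf/ → gohuzvohxembuunf.
Rule 2 (final cluster simplification): /f/ is the second consonant of a word-final cluster /nf/, so it deletes. /gohuzvohxembuunf/ → gohuzvohxembuun.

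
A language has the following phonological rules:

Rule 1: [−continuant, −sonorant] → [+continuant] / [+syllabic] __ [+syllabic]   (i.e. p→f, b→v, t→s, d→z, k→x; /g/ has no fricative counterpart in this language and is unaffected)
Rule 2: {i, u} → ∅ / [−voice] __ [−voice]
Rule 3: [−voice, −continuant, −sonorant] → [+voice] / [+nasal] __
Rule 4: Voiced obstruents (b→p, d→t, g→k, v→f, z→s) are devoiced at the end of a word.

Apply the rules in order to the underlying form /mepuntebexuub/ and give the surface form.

Rule 1 (intervocalic spirantization): /p/ is a stop between vowels /e/ and /u/, so it spirantizes to the fricative [f]. /b/ is a stop between vowels /e/ and /e/, so it spirantizes to the fricative [v]. /mepuntebexuub/ → mefuntevexuub.
Rule 2 (high vowel syncope): no segment meets the environment; /mefuntevexuub/ is unchanged.
Rule 3 (post-nasal voicing): /t/ is a voiceless stop immediately after the nasal /n/, so it voices to [d]. /mefuntevexuub/ → mefundevexuub.
Rule 4 (final devoicing): /b/ is a voiced obstruent in word-final position, so it devoices to [p]. /mefundevexuub/ → mefundevexuup.

mefundevexuup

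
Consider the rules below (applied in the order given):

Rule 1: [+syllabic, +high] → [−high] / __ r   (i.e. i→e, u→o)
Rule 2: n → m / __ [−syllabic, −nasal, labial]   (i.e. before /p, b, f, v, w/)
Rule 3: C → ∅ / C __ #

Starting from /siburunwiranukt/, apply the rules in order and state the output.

Rule 1 (pre-rhotic lowering): /u/ is a high vowel immediately before /r/, so it lowers to [o]. /i/ is a high vowel immediately before /r/, so it lowers to [e]. /siburunwiranukt/ → siborunweranukt.
Rule 2 (nasal place assimilation): /n/ precedes the labial consonant /w/, so it assimilates in place to [m]. /siborunweranukt/ → siborumweranukt.
Rule 3 (final cluster simplification): /t/ is the second consonant of a word-final cluster /kt/, so it deletes. /siborumweranukt/ → siborumweranuk.

siborumweranuk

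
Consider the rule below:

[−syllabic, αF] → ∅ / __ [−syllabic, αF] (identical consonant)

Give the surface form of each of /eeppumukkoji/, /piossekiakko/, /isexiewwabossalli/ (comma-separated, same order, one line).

/eeppumukkoji/: /pp/ is a geminate; the first /p/ deletes. /kk/ is a geminate; the first /k/ deletes. → [eepumukoji].
/piossekiakko/: /ss/ is a geminate; the first /s/ deletes. /kk/ is a geminate; the first /k/ deletes. → [piosekiako].
/isexiewwabossalli/: /ww/ is a geminate; the first /w/ deletes. /ss/ is a geminate; the first /s/ deletes. /ll/ is a geminate; the first /l/ deletes. → [isexiewabosali].

eepumukoji, piosekiako, isexiewabosali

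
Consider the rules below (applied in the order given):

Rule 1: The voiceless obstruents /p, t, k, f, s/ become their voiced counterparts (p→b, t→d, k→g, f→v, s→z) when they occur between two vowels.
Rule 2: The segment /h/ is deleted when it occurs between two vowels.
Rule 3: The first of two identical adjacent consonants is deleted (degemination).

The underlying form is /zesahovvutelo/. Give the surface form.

Rule 1 (intervocalic voicing): /s/ is a voiceless obstruent between vowels /e/ and /a/, so it voices to [z]. /t/ is a voiceless obstruent between vowels /u/ and /e/, so it voices to [d]. /zesahovvutelo/ → zezahovvudelo.
Rule 2 (intervocalic h-deletion): /h/ occurs between vowels /a/ and /o/, so it deletes. /zezahovvudelo/ → zezaovvudelo.
Rule 3 (degemination): /vv/ is a geminate; the first /v/ deletes. /zezaovvudelo/ → zezaovudelo.

zezaovudelo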